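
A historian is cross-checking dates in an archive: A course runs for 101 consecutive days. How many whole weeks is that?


Total days: 101
Days per week: 7
Division: 101 / 7 = 14 remainder 3
Complete weeks: 14
Remaining days: 3

14


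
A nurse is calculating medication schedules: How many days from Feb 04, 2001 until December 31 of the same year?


Start: February 04, 2001
End: December 31, 2001
Days left in February: 24
March: 31
April: 30
May: 31
June: 30
... plus remaining months
Sum of remaining months: 306
Total: 24 + 306 = 330

330


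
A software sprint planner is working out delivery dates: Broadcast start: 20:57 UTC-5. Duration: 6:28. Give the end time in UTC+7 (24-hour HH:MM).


Start: 20:57 in UTC-5
Step 1 - add duration:
  minutes: 57 + 28 = 85 (carry 1h)
  hours: 20 + 6 + 1 = 27
  end in UTC-5: 03:25
Step 2 - convert UTC-5 -> UTC+7:
  offset difference: 7 - (-5) = 12 hours
  3 + (12) = 15 -> mod 24 = 15
Result: 15:25 in UTC+7

15:25


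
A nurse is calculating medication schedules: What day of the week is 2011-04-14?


Date: 2011-04-14
January 1, 2011 is a Saturday
Day of year: 104
Offset from Jan 1: 103 days
103 mod 7 = 5
Result: Thursday

Thursday


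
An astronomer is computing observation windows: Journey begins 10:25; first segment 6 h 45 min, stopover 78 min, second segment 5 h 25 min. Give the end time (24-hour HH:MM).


Depart: 10:25
Leg 1: +405 min -> 17:10
Layover: +78 min -> 18:28
Leg 2: +325 min -> 23:53
Total travel: 808 minutes = 13h 28m
Arrival: 23:53

23:53


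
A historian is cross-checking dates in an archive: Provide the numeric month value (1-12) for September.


Calendar month order:
8. August
9. September <--
10. October
September is month number 9

9


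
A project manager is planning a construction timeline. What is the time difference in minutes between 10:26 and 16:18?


Start time: 10:26 = 626 minutes from midnight
End time: 16:18 = 978 minutes from midnight
Difference: 978 - 626 = 352 minutes
That is 5 hours and 52 minutes

352


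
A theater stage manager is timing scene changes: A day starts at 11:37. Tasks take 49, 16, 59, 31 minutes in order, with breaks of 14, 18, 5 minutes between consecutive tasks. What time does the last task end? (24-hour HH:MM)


Start: 11:37 = 697 min from midnight
  after task 1 (49 min): 12:26
  after break (14 min): 12:40
  after task 2 (16 min): 12:56
  after break (18 min): 13:14
  after task 3 (59 min): 14:13
  after break (5 min): 14:18
  after task 4 (31 min): 14:49
Total elapsed: 192 minutes
End time: 14:49

14:49


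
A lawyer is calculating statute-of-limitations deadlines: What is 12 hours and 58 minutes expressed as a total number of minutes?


Hours: 12
Minutes: 58
Convert hours to minutes: 12 x 60 = 720
Add remaining minutes: 720 + 58 = 778

778


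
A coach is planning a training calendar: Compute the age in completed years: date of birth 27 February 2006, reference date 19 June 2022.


Birth: 2006-02-27
Reference: 2022-06-19
Year difference: 2022 - 2006 = 16
Has birthday (02-27) occurred by 06-19? Yes
Age in full years: 16

16


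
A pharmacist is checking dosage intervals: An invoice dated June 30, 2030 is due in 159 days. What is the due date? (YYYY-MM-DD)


Start: 2030-06-30
Adding 159 days
Days remaining in June: 0
After June: 159 days still to add
July 2030: 31 days, 128 remaining
August 2030: 31 days, 97 remaining
September 2030: 30 days, 67 remaining
October 2030: 31 days, 36 remaining
Result: 2030-12-06

2030-12-06


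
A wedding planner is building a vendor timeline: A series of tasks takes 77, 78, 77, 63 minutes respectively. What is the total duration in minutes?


Durations: 77, 78, 77, 63
Running sum: 77
+ 78 = 155
+ 77 = 232
+ 63 = 295
Total duration: 295 minutes
That is 4 hours and 55 minutes

295


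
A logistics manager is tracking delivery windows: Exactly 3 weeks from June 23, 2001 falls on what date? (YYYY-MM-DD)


Start: 2001-06-23
Weeks to add: 3
Convert to days: 3 x 7 = 21 days
Add 21 days to 2001-06-23
Result: 2001-07-14

2001-07-14


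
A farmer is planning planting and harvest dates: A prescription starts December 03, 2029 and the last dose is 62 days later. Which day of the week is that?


Start: 2029-12-03 (Monday)
Step 1 - find target date: add 62 days
  2029-12-03 + 62 days = 2030-02-03
Step 2 - day of week:
  62 mod 7 = 6
  Monday + 6 days -> Sunday
Result: Sunday (2030-02-03)

Sunday


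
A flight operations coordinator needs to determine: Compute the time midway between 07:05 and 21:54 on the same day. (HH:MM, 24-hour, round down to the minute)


Start time: 07:05 = 425 minutes from midnight
End time: 21:54 = 1314 minutes from midnight
Sum: 425 + 1314 = 1739
Midpoint: 1739 / 2 = 869 minutes
Convert: 869 / 60 = 14 hours, 29 minutes
Result: 14:29

14:29


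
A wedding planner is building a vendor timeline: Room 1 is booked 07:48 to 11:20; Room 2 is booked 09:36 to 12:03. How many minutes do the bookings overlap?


Interval A: [468, 680] minutes from midnight
Interval B: [576, 723] minutes from midnight
Overlap start = max(468, 576) = 576
Overlap end = min(680, 723) = 680
Overlap = 680 - 576 = 104 minutes

104


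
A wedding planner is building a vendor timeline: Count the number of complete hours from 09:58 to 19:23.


Start: 09:58
End: 19:23
Hour difference: 19 - 9 = 10 hours
Minute difference: 23 - 58 = -35 minutes
Total minutes: 565
Complete hours: 565 / 60 = 9 (remainder 25)

9


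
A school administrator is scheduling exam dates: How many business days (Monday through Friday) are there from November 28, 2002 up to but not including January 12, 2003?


Start: 2002-11-28 (Thursday)
End (exclusive): 2003-01-12 (Sunday)
Total calendar days: 45
Full weeks: 45 // 7 = 6 -> 30 weekdays
Remaining 3 days starting on Thursday:
  Thu(w), Fri(w), Sat(-) -> 2 weekdays
Total business days: 30 + 2 = 32

32


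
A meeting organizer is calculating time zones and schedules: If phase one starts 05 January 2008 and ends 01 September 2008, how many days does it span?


Start date: 2008-01-05
End date: 2008-09-01
Jan 2008: +27 days
Feb 2008: +29 days
Mar 2008: +31 days
... (5 more months)
Total: 240 days

240


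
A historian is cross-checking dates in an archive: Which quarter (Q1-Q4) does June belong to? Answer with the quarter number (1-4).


Month: June (month 6)
Q1: January-March (months 1-3)
Q2: April-June (months 4-6)
Q3: July-September (months 7-9)
Q4: October-December (months 10-12)
Month 6 falls in Q2

2


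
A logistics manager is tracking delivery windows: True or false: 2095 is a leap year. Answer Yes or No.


Year: 2095
Divisible by 4? 2095 / 4 = 523.75 -> No
Not divisible by 4, so NOT a leap year

No


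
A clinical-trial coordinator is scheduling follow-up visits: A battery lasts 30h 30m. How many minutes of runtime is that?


Hours: 30
Extra minutes: 30
Minutes per hour: 60
Hours to minutes: 30 x 60 = 1800
Total: 1800 + 30 = 1830

1830


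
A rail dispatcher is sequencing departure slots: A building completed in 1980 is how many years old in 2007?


Birth year: 1980
Current year: 2007
Age = current year - birth year
Age = 2007 - 1980 = 27

27


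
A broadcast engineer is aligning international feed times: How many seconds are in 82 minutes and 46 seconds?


Minutes: 82
Extra seconds: 46
Seconds per minute: 60
Minutes to seconds: 82 x 60 = 4920
Total: 4920 + 46 = 4966

4966


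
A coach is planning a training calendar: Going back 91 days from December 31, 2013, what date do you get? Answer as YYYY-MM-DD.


Start: 2013-12-31
Subtracting 91 days
Days already passed in December: 31
After going back through December: 60 more days to subtract
November 2013: 30 days, 30 remaining
October 2013 has 31 days, need 30
Result: 2013-10-01

2013-10-01


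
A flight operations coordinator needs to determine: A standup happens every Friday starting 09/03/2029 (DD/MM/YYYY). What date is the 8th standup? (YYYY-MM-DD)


First occurrence: 2029-03-09 (occurrence 1)
Each occurrence is 7 days after the previous.
Occurrence 8 is 7 weeks after the first.
7 weeks = 49 days
2029-03-09 + 49 days = 2029-04-27

2029-04-27


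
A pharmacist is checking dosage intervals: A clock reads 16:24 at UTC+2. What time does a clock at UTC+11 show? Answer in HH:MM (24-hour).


Local time: 16:24 at UTC+2 (offset 2h)
Target zone: UTC+11 (offset 11h)
Difference: 11 - (2) = 9 hours
Calculation: 16 + (9) = 25
Wraparound: (25) mod 24 = 1
Result: 01:24

01:24


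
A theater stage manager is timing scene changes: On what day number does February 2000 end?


Month: February
Year: 2000
2000 is a leap year
February has 29 days
Total: 29 days

29


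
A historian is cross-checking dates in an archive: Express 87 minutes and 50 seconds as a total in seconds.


Minutes: 87
Seconds: 50
Convert minutes to seconds: 87 x 60 = 5220
Add remaining seconds: 5220 + 50 = 5270

5270


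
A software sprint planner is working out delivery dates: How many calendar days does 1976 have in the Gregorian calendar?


Year: 1976
Check leap year rules:
Divisible by 4? Yes
Divisible by 100? No
1976 is a leap year
Days: 366

366


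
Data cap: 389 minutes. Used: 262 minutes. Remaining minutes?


Total budget: 389 minutes
Time used: 262 minutes
Remaining: 389 - 262 = 127 minutes
Percent used: 67.4%
Percent remaining: 32.6%

127


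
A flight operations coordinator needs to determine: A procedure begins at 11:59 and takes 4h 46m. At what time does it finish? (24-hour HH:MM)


Start time: 11:59
Adding: 4 hours 46 minutes
Minutes: 59 + 46 = 105
Minute overflow: 105 >= 60, so carry 1 hour, minutes = 45
Hours: 11 + 4 + 1 = 16
Result: 16:45

16:45


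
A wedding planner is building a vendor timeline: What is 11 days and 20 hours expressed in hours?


Days: 11
Extra hours: 20
Hours per day: 24
Days to hours: 11 x 24 = 264
Total: 264 + 20 = 284

284


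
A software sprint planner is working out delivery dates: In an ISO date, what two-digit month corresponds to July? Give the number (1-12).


Calendar month order:
6. June
7. July <--
8. August
July is month number 7

7


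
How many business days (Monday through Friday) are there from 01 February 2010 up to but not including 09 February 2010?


Start: 2010-02-01 (Monday)
End (exclusive): 2010-02-09 (Tuesday)
Total calendar days: 8
Full weeks: 8 // 7 = 1 -> 5 weekdays
Remaining 1 days starting on Monday:
  Mon(w) -> 1 weekdays
Total business days: 5 + 1 = 6

6


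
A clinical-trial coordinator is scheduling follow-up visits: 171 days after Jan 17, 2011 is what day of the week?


Start: 2011-01-17 (Monday)
Step 1 - find target date: add 171 days
  2011-01-17 + 171 days = 2011-07-07
Step 2 - day of week:
  171 mod 7 = 3
  Monday + 3 days -> Thursday
Result: Thursday (2011-07-07)

Thursday


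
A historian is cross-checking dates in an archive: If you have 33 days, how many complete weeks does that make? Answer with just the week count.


Total days: 33
Days per week: 7
Division: 33 / 7 = 4 remainder 5
Complete weeks: 4
Remaining days: 5

4


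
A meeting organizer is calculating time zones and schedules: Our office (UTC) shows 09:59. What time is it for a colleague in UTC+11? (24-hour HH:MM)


Local time: 09:59 at UTC (offset 0h)
Target zone: UTC+11 (offset 11h)
Difference: 11 - (0) = 11 hours
Calculation: 9 + (11) = 20
Result: 20:59

20:59


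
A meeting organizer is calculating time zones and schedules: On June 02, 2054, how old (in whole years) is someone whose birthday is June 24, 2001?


Birth: 2001-06-24
Reference: 2054-06-02
Year difference: 2054 - 2001 = 53
Has birthday (06-24) occurred by 06-02? No
Birthday not yet reached this year -> subtract 1
Age in full years: 52

52


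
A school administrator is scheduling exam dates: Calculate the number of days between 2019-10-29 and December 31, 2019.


Start: October 29, 2019
End: December 31, 2019
Days left in October: 2
November: 30
December: 31
Sum of remaining months: 61
Total: 2 + 61 = 63

63


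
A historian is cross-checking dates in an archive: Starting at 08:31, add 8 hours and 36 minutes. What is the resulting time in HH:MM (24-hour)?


Start time: 08:31
Adding: 8 hours 36 minutes
Minutes: 31 + 36 = 67
Minute overflow: 67 >= 60, so carry 1 hour, minutes = 7
Hours: 8 + 8 + 1 = 17
Result: 17:07

17:07


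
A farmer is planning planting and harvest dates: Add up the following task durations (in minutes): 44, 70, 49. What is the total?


Durations: 44, 70, 49
Running sum: 44
+ 70 = 114
+ 49 = 163
Total duration: 163 minutes
That is 2 hours and 43 minutes

163


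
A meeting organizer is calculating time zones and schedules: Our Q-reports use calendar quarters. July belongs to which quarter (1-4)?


Month: July (month 7)
Q1: January-March (months 1-3)
Q2: April-June (months 4-6)
Q3: July-September (months 7-9)
Q4: October-December (months 10-12)
Month 7 falls in Q3

3


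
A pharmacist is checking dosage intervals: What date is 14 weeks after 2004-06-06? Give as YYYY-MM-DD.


Start: 2004-06-06
Weeks to add: 14
Convert to days: 14 x 7 = 98 days
Add 98 days to 2004-06-06
Result: 2004-09-12

2004-09-12


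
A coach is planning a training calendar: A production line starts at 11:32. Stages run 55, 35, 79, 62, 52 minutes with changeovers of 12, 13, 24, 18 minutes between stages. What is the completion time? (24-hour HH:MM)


Start: 11:32 = 692 min from midnight
  after task 1 (55 min): 12:27
  after break (12 min): 12:39
  after task 2 (35 min): 13:14
  after break (13 min): 13:27
  after task 3 (79 min): 14:46
  after break (24 min): 15:10
  after task 4 (62 min): 16:12
  after break (18 min): 16:30
  after task 5 (52 min): 17:22
Total elapsed: 350 minutes
End time: 17:22

17:22


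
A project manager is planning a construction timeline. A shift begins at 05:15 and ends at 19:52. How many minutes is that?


Start time: 05:15 = 315 minutes from midnight
End time: 19:52 = 1192 minutes from midnight
Difference: 1192 - 315 = 877 minutes
That is 14 hours and 37 minutes

877


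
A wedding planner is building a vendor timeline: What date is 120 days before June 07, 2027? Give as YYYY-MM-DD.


Start: 2027-06-07
Subtracting 120 days
Days already passed in June: 7
After going back through June: 113 more days to subtract
May 2027: 31 days, 82 remaining
April 2027: 30 days, 52 remaining
March 2027: 31 days, 21 remaining
February 2027 has 28 days, need 21
Result: 2027-02-07

2027-02-07


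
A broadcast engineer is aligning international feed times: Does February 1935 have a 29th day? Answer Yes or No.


Year: 1935
Divisible by 4? 1935 / 4 = 483.75 -> No
Not divisible by 4, so NOT a leap year

No


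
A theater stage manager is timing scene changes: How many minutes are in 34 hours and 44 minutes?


Hours: 34
Minutes: 44
Convert hours to minutes: 34 x 60 = 2040
Add remaining minutes: 2040 + 44 = 2084

2084


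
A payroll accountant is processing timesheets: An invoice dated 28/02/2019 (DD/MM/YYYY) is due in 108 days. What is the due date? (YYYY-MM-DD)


Start: 2019-02-28
Adding 108 days
Days remaining in February: 0
After February: 108 days still to add
March 2019: 31 days, 77 remaining
April 2019: 30 days, 47 remaining
May 2019: 31 days, 16 remaining
June 2019 has 30 days, need 16
Result: 2019-06-16

2019-06-16


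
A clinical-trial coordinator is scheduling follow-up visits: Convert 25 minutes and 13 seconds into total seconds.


Minutes: 25
Seconds: 13
Convert minutes to seconds: 25 x 60 = 1500
Add remaining seconds: 1500 + 13 = 1513

1513


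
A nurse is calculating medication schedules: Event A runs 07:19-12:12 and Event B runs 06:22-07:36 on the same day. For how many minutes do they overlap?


Interval A: [439, 732] minutes from midnight
Interval B: [382, 456] minutes from midnight
Overlap start = max(439, 382) = 439
Overlap end = min(732, 456) = 456
Overlap = 456 - 439 = 17 minutes

17


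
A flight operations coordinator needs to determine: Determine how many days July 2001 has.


Month: July
Year: 2001
July is a 31-day month
Total: 31 days

31


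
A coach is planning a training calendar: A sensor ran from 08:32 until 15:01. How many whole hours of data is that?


Start: 08:32
End: 15:01
Hour difference: 15 - 8 = 7 hours
Minute difference: 1 - 32 = -31 minutes
Total minutes: 389
Complete hours: 389 / 60 = 6 (remainder 29)

6


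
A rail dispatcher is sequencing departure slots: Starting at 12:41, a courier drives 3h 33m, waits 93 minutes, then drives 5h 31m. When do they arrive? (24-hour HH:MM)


Depart: 12:41
Leg 1: +213 min -> 16:14
Layover: +93 min -> 17:47
Leg 2: +331 min -> 23:18
Total travel: 637 minutes = 10h 37m
Arrival: 23:18

23:18


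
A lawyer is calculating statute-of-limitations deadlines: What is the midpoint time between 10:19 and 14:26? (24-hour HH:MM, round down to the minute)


Start time: 10:19 = 619 minutes from midnight
End time: 14:26 = 866 minutes from midnight
Sum: 619 + 866 = 1485
Midpoint: 1485 / 2 = 742 minutes
Convert: 742 / 60 = 12 hours, 22 minutes
Result: 12:22

12:22


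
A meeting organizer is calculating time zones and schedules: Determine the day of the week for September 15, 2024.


Date: 2024-09-15
January 1, 2024 is a Monday
Day of year: 259
Offset from Jan 1: 258 days
258 mod 7 = 6
Result: Sunday

Sunday


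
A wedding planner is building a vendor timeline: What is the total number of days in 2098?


Year: 2098
Check leap year rules:
Divisible by 4? No
2098 is not a leap year
Days: 365

365


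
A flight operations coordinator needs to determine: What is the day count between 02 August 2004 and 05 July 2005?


Start date: 2004-08-02
End date: 2005-07-05
Aug 2004: +30 days
Sep 2004: +30 days
Oct 2004: +31 days
... (9 more months)
Total: 337 days

337


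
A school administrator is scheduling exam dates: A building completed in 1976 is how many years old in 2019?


Birth year: 1976
Current year: 2019
Age = current year - birth year
Age = 2019 - 1976 = 43

43


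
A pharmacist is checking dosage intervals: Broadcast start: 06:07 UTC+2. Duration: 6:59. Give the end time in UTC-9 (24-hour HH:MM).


Start: 06:07 in UTC+2
Step 1 - add duration:
  minutes: 7 + 59 = 66 (carry 1h)
  hours: 6 + 6 + 1 = 13
  end in UTC+2: 13:06
Step 2 - convert UTC+2 -> UTC-9:
  offset difference: -9 - (2) = -11 hours
  13 + (-11) = 2 -> mod 24 = 2
Result: 02:06 in UTC-9

02:06


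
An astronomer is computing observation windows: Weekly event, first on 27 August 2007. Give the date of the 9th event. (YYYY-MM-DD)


First occurrence: 2007-08-27 (occurrence 1)
Each occurrence is 7 days after the previous.
Occurrence 9 is 8 weeks after the first.
8 weeks = 56 days
2007-08-27 + 56 days = 2007-10-22

2007-10-22


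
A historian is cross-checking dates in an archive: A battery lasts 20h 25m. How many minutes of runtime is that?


Hours: 20
Extra minutes: 25
Minutes per hour: 60
Hours to minutes: 20 x 60 = 1200
Total: 1200 + 25 = 1225

1225


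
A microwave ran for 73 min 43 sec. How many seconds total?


Minutes: 73
Extra seconds: 43
Seconds per minute: 60
Minutes to seconds: 73 x 60 = 4380
Total: 4380 + 43 = 4423

4423


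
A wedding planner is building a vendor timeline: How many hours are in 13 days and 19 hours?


Days: 13
Extra hours: 19
Hours per day: 24
Days to hours: 13 x 24 = 312
Total: 312 + 19 = 331

331


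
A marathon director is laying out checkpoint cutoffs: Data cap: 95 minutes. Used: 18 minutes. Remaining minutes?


Total budget: 95 minutes
Time used: 18 minutes
Remaining: 95 - 18 = 77 minutes
Percent used: 18.9%
Percent remaining: 81.1%

77


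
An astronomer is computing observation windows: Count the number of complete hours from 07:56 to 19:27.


Start: 07:56
End: 19:27
Hour difference: 19 - 7 = 12 hours
Minute difference: 27 - 56 = -29 minutes
Total minutes: 691
Complete hours: 691 / 60 = 11 (remainder 31)

11


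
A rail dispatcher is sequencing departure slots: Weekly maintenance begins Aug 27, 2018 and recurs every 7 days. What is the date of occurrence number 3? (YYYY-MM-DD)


First occurrence: 2018-08-27 (occurrence 1)
Each occurrence is 7 days after the previous.
Occurrence 3 is 2 weeks after the first.
2 weeks = 14 days
2018-08-27 + 14 days = 2018-09-10

2018-09-10


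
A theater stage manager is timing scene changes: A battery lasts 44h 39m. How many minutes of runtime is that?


Hours: 44
Extra minutes: 39
Minutes per hour: 60
Hours to minutes: 44 x 60 = 2640
Total: 2640 + 39 = 2679

2679


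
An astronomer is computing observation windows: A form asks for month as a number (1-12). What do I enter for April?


Calendar month order:
3. March
4. April <--
5. May
April is month number 4

4


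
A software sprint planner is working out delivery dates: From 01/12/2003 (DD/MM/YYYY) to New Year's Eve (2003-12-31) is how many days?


Start: December 01, 2003
End: December 31, 2003
Days left in December: 30
Total: 30 days

30


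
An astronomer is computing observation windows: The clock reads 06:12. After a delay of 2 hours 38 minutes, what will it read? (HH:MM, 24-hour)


Start time: 06:12
Adding: 2 hours 38 minutes
Minutes: 12 + 38 = 50
Hours: 6 + 2 + 0 = 8
Result: 08:50

08:50


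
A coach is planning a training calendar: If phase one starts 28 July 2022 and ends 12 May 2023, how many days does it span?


Start date: 2022-07-28
End date: 2023-05-12
Jul 2022: +4 days
Aug 2022: +31 days
Sep 2022: +30 days
... (8 more months)
Total: 288 days

288


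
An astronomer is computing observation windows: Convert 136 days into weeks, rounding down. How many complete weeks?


Total days: 136
Days per week: 7
Division: 136 / 7 = 19 remainder 3
Complete weeks: 19
Remaining days: 3

19


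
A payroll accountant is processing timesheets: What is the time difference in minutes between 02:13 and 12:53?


Start time: 02:13 = 133 minutes from midnight
End time: 12:53 = 773 minutes from midnight
Difference: 773 - 133 = 640 minutes
That is 10 hours and 40 minutes

640


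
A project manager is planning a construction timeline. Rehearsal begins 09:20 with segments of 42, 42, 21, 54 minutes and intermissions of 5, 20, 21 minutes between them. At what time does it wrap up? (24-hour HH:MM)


Start: 09:20 = 560 min from midnight
  after task 1 (42 min): 10:02
  after break (5 min): 10:07
  after task 2 (42 min): 10:49
  after break (20 min): 11:09
  after task 3 (21 min): 11:30
  after break (21 min): 11:51
  after task 4 (54 min): 12:45
Total elapsed: 205 minutes
End time: 12:45

12:45


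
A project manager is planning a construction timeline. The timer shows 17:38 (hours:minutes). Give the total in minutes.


Hours: 17
Minutes: 38
Convert hours to minutes: 17 x 60 = 1020
Add remaining minutes: 1020 + 38 = 1058

1058


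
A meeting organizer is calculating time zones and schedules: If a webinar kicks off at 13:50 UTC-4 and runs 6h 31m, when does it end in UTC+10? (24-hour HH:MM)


Start: 13:50 in UTC-4
Step 1 - add duration:
  minutes: 50 + 31 = 81 (carry 1h)
  hours: 13 + 6 + 1 = 20
  end in UTC-4: 20:21
Step 2 - convert UTC-4 -> UTC+10:
  offset difference: 10 - (-4) = 14 hours
  20 + (14) = 34 -> mod 24 = 10
Result: 10:21 in UTC+10

10:21


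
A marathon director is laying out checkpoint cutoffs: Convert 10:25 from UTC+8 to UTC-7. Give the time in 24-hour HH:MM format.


Local time: 10:25 at UTC+8 (offset 8h)
Target zone: UTC-7 (offset -7h)
Difference: -7 - (8) = -15 hours
Calculation: 10 + (-15) = -5
Wraparound: (-5) mod 24 = 19
Result: 19:25

19:25


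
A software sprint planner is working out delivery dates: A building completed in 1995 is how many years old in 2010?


Birth year: 1995
Current year: 2010
Age = current year - birth year
Age = 2010 - 1995 = 15

15


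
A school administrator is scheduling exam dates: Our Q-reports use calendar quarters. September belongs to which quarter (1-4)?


Month: September (month 9)
Q1: January-March (months 1-3)
Q2: April-June (months 4-6)
Q3: July-September (months 7-9)
Q4: October-December (months 10-12)
Month 9 falls in Q3

3


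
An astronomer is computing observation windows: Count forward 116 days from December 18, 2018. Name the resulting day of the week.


Start: 2018-12-18 (Tuesday)
Step 1 - find target date: add 116 days
  2018-12-18 + 116 days = 2019-04-13
Step 2 - day of week:
  116 mod 7 = 4
  Tuesday + 4 days -> Saturday
Result: Saturday (2019-04-13)

Saturday


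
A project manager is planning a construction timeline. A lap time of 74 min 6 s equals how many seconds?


Minutes: 74
Seconds: 6
Convert minutes to seconds: 74 x 60 = 4440
Add remaining seconds: 4440 + 6 = 4446

4446


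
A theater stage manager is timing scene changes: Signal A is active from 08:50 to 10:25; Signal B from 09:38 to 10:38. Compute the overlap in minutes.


Interval A: [530, 625] minutes from midnight
Interval B: [578, 638] minutes from midnight
Overlap start = max(530, 578) = 578
Overlap end = min(625, 638) = 625
Overlap = 625 - 578 = 47 minutes

47


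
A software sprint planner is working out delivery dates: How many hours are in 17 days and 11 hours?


Days: 17
Extra hours: 11
Hours per day: 24
Days to hours: 17 x 24 = 408
Total: 408 + 11 = 419

419


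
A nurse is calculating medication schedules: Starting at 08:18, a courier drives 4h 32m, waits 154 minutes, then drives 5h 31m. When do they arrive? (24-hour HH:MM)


Depart: 08:18
Leg 1: +272 min -> 12:50
Layover: +154 min -> 15:24
Leg 2: +331 min -> 20:55
Total travel: 757 minutes = 12h 37m
Arrival: 20:55

20:55


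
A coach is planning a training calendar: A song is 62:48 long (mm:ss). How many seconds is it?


Minutes: 62
Extra seconds: 48
Seconds per minute: 60
Minutes to seconds: 62 x 60 = 3720
Total: 3720 + 48 = 3768

3768


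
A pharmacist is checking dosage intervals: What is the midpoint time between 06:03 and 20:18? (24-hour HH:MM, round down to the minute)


Start time: 06:03 = 363 minutes from midnight
End time: 20:18 = 1218 minutes from midnight
Sum: 363 + 1218 = 1581
Midpoint: 1581 / 2 = 790 minutes
Convert: 790 / 60 = 13 hours, 10 minutes
Result: 13:10

13:10


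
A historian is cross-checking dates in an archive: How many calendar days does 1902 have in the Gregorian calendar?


Year: 1902
Check leap year rules:
Divisible by 4? No
1902 is not a leap year
Days: 365

365


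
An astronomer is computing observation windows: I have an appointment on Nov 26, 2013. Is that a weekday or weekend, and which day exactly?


Date: 2013-11-26
January 1, 2013 is a Tuesday
Day of year: 330
Offset from Jan 1: 329 days
329 mod 7 = 0
Result: Tuesday

Tuesday


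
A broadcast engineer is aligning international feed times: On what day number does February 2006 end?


Month: February
Year: 2006
2006 is not a leap year
February has 28 days
Total: 28 days

28


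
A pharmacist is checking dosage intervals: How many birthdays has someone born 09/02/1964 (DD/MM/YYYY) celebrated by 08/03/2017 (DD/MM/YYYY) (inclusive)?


Birth: 1964-02-09
Reference: 2017-03-08
Year difference: 2017 - 1964 = 53
Has birthday (02-09) occurred by 03-08? Yes
Age in full years: 53

53


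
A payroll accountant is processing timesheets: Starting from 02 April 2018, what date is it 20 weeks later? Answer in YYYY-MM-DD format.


Start: 2018-04-02
Weeks to add: 20
Convert to days: 20 x 7 = 140 days
Add 140 days to 2018-04-02
Result: 2018-08-20

2018-08-20


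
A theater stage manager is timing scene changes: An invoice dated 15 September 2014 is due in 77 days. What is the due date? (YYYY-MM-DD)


Start: 2014-09-15
Adding 77 days
Days remaining in September: 15
After September: 62 days still to add
October 2014: 31 days, 31 remaining
November 2014: 30 days, 1 remaining
December 2014 has 31 days, need 1
Result: 2014-12-01

2014-12-01


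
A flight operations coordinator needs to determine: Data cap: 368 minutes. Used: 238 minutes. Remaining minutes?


Total budget: 368 minutes
Time used: 238 minutes
Remaining: 368 - 238 = 130 minutes
Percent used: 64.7%
Percent remaining: 35.3%

130


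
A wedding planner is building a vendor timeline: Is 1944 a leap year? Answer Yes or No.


Year: 1944
Divisible by 4? 1944 / 4 = 486.0 -> Yes
Divisible by 100? 1944 / 100 = 19.44 -> No
Divisible by 4 but not 100, so it IS a leap year

Yes


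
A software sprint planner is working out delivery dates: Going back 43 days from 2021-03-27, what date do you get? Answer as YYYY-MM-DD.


Start: 2021-03-27
Subtracting 43 days
Days already passed in March: 27
After going back through March: 16 more days to subtract
February 2021 has 28 days, need 16
Result: 2021-02-12

2021-02-12


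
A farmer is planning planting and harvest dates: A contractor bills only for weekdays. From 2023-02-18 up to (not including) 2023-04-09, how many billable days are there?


Start: 2023-02-18 (Saturday)
End (exclusive): 2023-04-09 (Sunday)
Total calendar days: 50
Full weeks: 50 // 7 = 7 -> 35 weekdays
Remaining 1 days starting on Saturday:
  Sat(-) -> 0 weekdays
Total business days: 35 + 0 = 35

35


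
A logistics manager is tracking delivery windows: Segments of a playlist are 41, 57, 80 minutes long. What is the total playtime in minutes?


Durations: 41, 57, 80
Running sum: 41
+ 57 = 98
+ 80 = 178
Total duration: 178 minutes
That is 2 hours and 58 minutes

178


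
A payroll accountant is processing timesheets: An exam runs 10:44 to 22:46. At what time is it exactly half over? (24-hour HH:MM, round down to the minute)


Start time: 10:44 = 644 minutes from midnight
End time: 22:46 = 1366 minutes from midnight
Sum: 644 + 1366 = 2010
Midpoint: 2010 / 2 = 1005 minutes
Convert: 1005 / 60 = 16 hours, 45 minutes
Result: 16:45

16:45


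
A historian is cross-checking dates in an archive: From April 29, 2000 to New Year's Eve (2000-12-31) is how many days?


Start: April 29, 2000
End: December 31, 2000
Days left in April: 1
May: 31
June: 30
July: 31
August: 31
... plus remaining months
Sum of remaining months: 245
Total: 1 + 245 = 246

246


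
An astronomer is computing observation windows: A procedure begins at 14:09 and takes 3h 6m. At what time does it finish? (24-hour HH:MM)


Start time: 14:09
Adding: 3 hours 6 minutes
Minutes: 9 + 6 = 15
Hours: 14 + 3 + 0 = 17
Result: 17:15

17:15


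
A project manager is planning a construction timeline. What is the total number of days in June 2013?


Month: June
Year: 2013
June is a 30-day month
Total: 30 days

30


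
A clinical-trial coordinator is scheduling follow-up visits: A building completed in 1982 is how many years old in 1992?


Birth year: 1982
Current year: 1992
Age = current year - birth year
Age = 1992 - 1982 = 10

10


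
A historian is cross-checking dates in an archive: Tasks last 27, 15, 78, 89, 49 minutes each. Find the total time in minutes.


Durations: 27, 15, 78, 89, 49
Running sum: 27
+ 15 = 42
+ 78 = 120
+ 89 = 209
+ 49 = 258
Total duration: 258 minutes
That is 4 hours and 18 minutes

258


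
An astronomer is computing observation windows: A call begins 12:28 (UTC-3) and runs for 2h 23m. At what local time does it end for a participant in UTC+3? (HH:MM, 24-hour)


Start: 12:28 in UTC-3
Step 1 - add duration:
  minutes: 28 + 23 = 51
  hours: 12 + 2 + 0 = 14
  end in UTC-3: 14:51
Step 2 - convert UTC-3 -> UTC+3:
  offset difference: 3 - (-3) = 6 hours
  14 + (6) = 20 -> mod 24 = 20
Result: 20:51 in UTC+3

20:51


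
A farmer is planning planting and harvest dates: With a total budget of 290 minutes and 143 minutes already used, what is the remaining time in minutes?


Total budget: 290 minutes
Time used: 143 minutes
Remaining: 290 - 143 = 147 minutes
Percent used: 49.3%
Percent remaining: 50.7%

147


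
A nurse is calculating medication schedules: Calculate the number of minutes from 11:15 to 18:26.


Start time: 11:15 = 675 minutes from midnight
End time: 18:26 = 1106 minutes from midnight
Difference: 1106 - 675 = 431 minutes
That is 7 hours and 11 minutes

431


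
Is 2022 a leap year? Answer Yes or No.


Year: 2022
Divisible by 4? 2022 / 4 = 505.5 -> No
Not divisible by 4, so NOT a leap year

No


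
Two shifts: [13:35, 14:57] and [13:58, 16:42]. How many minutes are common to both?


Interval A: [815, 897] minutes from midnight
Interval B: [838, 1002] minutes from midnight
Overlap start = max(815, 838) = 838
Overlap end = min(897, 1002) = 897
Overlap = 897 - 838 = 59 minutes

59


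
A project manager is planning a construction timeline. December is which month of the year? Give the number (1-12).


Calendar month order:
11. November
12. December <--
December is month number 12

12


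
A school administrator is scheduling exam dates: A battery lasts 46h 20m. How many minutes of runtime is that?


Hours: 46
Extra minutes: 20
Minutes per hour: 60
Hours to minutes: 46 x 60 = 2760
Total: 2760 + 20 = 2780

2780


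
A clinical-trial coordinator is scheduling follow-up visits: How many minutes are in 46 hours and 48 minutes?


Hours: 46
Minutes: 48
Convert hours to minutes: 46 x 60 = 2760
Add remaining minutes: 2760 + 48 = 2808

2808


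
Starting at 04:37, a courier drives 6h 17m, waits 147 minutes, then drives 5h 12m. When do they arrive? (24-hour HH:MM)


Depart: 04:37
Leg 1: +377 min -> 10:54
Layover: +147 min -> 13:21
Leg 2: +312 min -> 18:33
Total travel: 836 minutes = 13h 56m
Arrival: 18:33

18:33


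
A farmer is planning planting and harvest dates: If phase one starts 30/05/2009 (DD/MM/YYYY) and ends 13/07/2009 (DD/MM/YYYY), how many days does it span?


Start date: 2009-05-30
End date: 2009-07-13
May 2009: +2 days
Jun 2009: +30 days
Jul 2009: +12 days
Total: 44 days

44


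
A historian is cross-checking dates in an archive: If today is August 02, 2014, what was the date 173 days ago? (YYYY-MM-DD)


Start: 2014-08-02
Subtracting 173 days
Days already passed in August: 2
After going back through August: 171 more days to subtract
July 2014: 31 days, 140 remaining
June 2014: 30 days, 110 remaining
May 2014: 31 days, 79 remaining
April 2014: 30 days, 49 remaining
Result: 2014-02-10

2014-02-10


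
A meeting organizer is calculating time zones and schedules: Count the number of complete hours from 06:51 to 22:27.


Start: 06:51
End: 22:27
Hour difference: 22 - 6 = 16 hours
Minute difference: 27 - 51 = -24 minutes
Total minutes: 936
Complete hours: 936 / 60 = 15 (remainder 36)

15


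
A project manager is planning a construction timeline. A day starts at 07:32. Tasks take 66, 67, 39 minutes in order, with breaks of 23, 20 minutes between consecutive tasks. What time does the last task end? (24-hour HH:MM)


Start: 07:32 = 452 min from midnight
  after task 1 (66 min): 08:38
  after break (23 min): 09:01
  after task 2 (67 min): 10:08
  after break (20 min): 10:28
  after task 3 (39 min): 11:07
Total elapsed: 215 minutes
End time: 11:07

11:07


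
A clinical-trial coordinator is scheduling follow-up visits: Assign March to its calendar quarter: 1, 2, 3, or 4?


Month: March (month 3)
Q1: January-March (months 1-3)
Q2: April-June (months 4-6)
Q3: July-September (months 7-9)
Q4: October-December (months 10-12)
Month 3 falls in Q1

1


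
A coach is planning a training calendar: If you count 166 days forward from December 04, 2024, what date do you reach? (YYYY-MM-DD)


Start: 2024-12-04
Adding 166 days
Days remaining in December: 27
After December: 139 days still to add
January 2025: 31 days, 108 remaining
February 2025: 28 days, 80 remaining
March 2025: 31 days, 49 remaining
April 2025: 30 days, 19 remaining
Result: 2025-05-19

2025-05-19


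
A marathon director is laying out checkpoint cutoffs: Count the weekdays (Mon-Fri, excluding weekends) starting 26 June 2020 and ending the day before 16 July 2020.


Start: 2020-06-26 (Friday)
End (exclusive): 2020-07-16 (Thursday)
Total calendar days: 20
Full weeks: 20 // 7 = 2 -> 10 weekdays
Remaining 6 days starting on Friday:
  Fri(w), Sat(-), Sun(-), Mon(w), Tue(w), Wed(w) -> 4 weekdays
Total business days: 10 + 4 = 14

14


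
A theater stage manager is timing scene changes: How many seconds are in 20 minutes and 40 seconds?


Minutes: 20
Seconds: 40
Convert minutes to seconds: 20 x 60 = 1200
Add remaining seconds: 1200 + 40 = 1240

1240


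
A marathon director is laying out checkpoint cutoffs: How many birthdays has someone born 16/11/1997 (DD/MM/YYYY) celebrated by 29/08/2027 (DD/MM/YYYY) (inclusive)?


Birth: 1997-11-16
Reference: 2027-08-29
Year difference: 2027 - 1997 = 30
Has birthday (11-16) occurred by 08-29? No
Birthday not yet reached this year -> subtract 1
Age in full years: 29

29


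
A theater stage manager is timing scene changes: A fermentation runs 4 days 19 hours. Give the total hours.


Days: 4
Extra hours: 19
Hours per day: 24
Days to hours: 4 x 24 = 96
Total: 96 + 19 = 115

115


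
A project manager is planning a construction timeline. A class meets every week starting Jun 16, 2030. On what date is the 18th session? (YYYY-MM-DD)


First occurrence: 2030-06-16 (occurrence 1)
Each occurrence is 7 days after the previous.
Occurrence 18 is 17 weeks after the first.
17 weeks = 119 days
2030-06-16 + 119 days = 2030-10-13

2030-10-13


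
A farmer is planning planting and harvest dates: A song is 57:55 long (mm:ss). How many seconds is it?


Minutes: 57
Extra seconds: 55
Seconds per minute: 60
Minutes to seconds: 57 x 60 = 3420
Total: 3420 + 55 = 3475

3475


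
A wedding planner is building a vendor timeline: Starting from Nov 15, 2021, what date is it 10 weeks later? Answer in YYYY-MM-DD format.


Start: 2021-11-15
Weeks to add: 10
Convert to days: 10 x 7 = 70 days
Add 70 days to 2021-11-15
Result: 2022-01-24

2022-01-24


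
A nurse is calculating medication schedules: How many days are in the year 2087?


Year: 2087
Check leap year rules:
Divisible by 4? No
2087 is not a leap year
Days: 365

365


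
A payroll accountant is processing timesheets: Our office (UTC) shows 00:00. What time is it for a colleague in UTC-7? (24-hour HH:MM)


Local time: 00:00 at UTC (offset 0h)
Target zone: UTC-7 (offset -7h)
Difference: -7 - (0) = -7 hours
Calculation: 0 + (-7) = -7
Wraparound: (-7) mod 24 = 17
Result: 17:00

17:00


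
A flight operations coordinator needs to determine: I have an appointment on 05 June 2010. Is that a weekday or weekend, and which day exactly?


Date: 2010-06-05
January 1, 2010 is a Friday
Day of year: 156
Offset from Jan 1: 155 days
155 mod 7 = 1
Result: Saturday

Saturday


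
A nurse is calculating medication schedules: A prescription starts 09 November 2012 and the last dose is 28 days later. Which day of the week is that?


Start: 2012-11-09 (Friday)
Step 1 - find target date: add 28 days
  2012-11-09 + 28 days = 2012-12-07
Step 2 - day of week:
  28 mod 7 = 0
  Friday + 0 days -> Friday
Result: Friday (2012-12-07)

Friday


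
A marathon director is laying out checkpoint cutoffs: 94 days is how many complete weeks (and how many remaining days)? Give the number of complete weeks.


Total days: 94
Days per week: 7
Division: 94 / 7 = 13 remainder 3
Complete weeks: 13
Remaining days: 3

13


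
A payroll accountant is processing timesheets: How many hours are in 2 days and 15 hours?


Days: 2
Extra hours: 15
Hours per day: 24
Days to hours: 2 x 24 = 48
Total: 48 + 15 = 63

63


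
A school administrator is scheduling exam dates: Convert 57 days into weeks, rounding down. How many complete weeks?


Total days: 57
Days per week: 7
Division: 57 / 7 = 8 remainder 1
Complete weeks: 8
Remaining days: 1

8


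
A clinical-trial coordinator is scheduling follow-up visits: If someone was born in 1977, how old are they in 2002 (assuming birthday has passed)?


Birth year: 1977
Current year: 2002
Age = current year - birth year
Age = 2002 - 1977 = 25

25
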